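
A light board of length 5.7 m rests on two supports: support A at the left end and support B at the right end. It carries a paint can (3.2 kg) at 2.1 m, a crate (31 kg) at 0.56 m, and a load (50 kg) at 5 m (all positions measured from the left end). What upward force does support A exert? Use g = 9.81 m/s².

R_A ≈ 354 N

Choose support B as the axis so its reaction then has zero moment arm.
Paint can: 3.2 × 9.81 = 31.39 N down at 2.1 m → arm 3.6 m, τ = 31.39 × 3.6 = 113 N·m counterclockwise.
Crate: 31 × 9.81 = 304.1 N down at 0.56 m → arm 5.14 m, τ = 304.1 × 5.14 = 1563 N·m counterclockwise.
Load: 50 × 9.81 = 490.5 N down at 5 m → arm 0.7 m, τ = 490.5 × 0.7 = 343.3 N·m counterclockwise.
Net load moment about support B = 2019 N·m counterclockwise.
Reaction R at support A is upward at 0 m, arm 5.7 m → moment R × 5.7 clockwise.
Στ = 0 ⇒ R × 5.7 = 2019 ⇒ R = 354 N.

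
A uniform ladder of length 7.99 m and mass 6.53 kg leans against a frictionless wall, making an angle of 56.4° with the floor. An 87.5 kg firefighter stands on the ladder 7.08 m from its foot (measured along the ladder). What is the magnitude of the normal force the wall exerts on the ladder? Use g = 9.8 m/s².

Sum moments about the foot of the ladder (the floor normal and friction both act there and drop out).
Ladder weight 6.53×9.8 = 63.99 N acts at 3.995 m along the ladder; its horizontal arm is 3.995·cos56.4° = 2.211 m → τ = 141.5 N·m clockwise.
Firefighter: 87.5×9.8 = 857.5 N at 7.08 m → arm 3.918 m → τ = 3360 N·m clockwise.
Wall normal N acts horizontally at the top; its moment arm is the height L sinθ = 7.99·sin56.4° = 6.655 m, counterclockwise.
Balancing moments: N × 6.655 = 3502, giving N = 526 N.

N_wall ≈ 526 N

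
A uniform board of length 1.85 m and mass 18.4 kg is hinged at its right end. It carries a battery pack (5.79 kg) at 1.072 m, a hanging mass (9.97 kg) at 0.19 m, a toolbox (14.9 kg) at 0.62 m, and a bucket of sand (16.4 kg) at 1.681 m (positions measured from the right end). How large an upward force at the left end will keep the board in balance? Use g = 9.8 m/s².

F ≈ 328 N

Choose the right end as the axis so the unknown pivot reaction has zero arm there.
Beam weight: 18.4 × 9.8 = 180.3 N down at 0.925 m → arm 0.925 m, τ = 180.3 × 0.925 = 166.8 N·m counterclockwise.
Battery pack: 5.79 × 9.8 = 56.74 N down at 1.072 m → arm 1.072 m, τ = 56.74 × 1.072 = 60.83 N·m counterclockwise.
Hanging mass: 9.97 × 9.8 = 97.71 N down at 0.19 m → arm 0.19 m, τ = 97.71 × 0.19 = 18.56 N·m counterclockwise.
Toolbox: 14.9 × 9.8 = 146 N down at 0.62 m → arm 0.62 m, τ = 146 × 0.62 = 90.52 N·m counterclockwise.
Bucket of sand: 16.4 × 9.8 = 160.7 N down at 1.681 m → arm 1.681 m, τ = 160.7 × 1.681 = 270.1 N·m counterclockwise.
Net moment of the loads = 606.8 N·m counterclockwise.
The upward force F acts at the left end, arm 1.85 m, giving F × 1.85 clockwise.
Setting net torque to zero: F × 1.85 = 606.8 → F = 606.8 / 1.85 = 328 N.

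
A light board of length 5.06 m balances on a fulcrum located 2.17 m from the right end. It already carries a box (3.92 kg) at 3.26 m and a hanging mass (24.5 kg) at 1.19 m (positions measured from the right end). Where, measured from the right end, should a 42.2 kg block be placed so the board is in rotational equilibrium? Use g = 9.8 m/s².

x ≈ 2.64 m from the right end

About the fulcrum (at 2.17 m from the right end):
Box: 3.92 × 9.8 = 38.42 N down at 3.26 m → arm 1.09 m, τ = 38.42 × 1.09 = 41.88 N·m counterclockwise.
Hanging mass: 24.5 × 9.8 = 240.1 N down at 1.19 m → arm 0.98 m, τ = 240.1 × 0.98 = 235.3 N·m clockwise.
Net moment of existing loads = 193.4 N·m clockwise.
The block weighs 42.2 × 9.8 = 413.6 N and must supply an equal counterclockwise moment, so its lever arm about the fulcrum is 193.4 / 413.6 = 0.468 m.
That puts it at 2.17 + 0.468 = 2.64 m from the right end.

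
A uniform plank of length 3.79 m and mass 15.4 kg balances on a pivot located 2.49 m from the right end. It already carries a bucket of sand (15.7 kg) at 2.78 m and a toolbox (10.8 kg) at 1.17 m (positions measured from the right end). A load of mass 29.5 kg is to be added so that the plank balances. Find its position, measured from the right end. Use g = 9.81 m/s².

x ≈ 3.13 m from the right end

Sum moments about the pivot (at 2.49 m from the right end) (the support reaction has zero arm there).
Beam weight: 15.4 × 9.81 = 151.1 N down at 1.895 m → arm 0.595 m, τ = 151.1 × 0.595 = 89.9 N·m clockwise.
Bucket of sand: 15.7 × 9.81 = 154 N down at 2.78 m → arm 0.29 m, τ = 154 × 0.29 = 44.66 N·m counterclockwise.
Toolbox: 10.8 × 9.81 = 105.9 N down at 1.17 m → arm 1.32 m, τ = 105.9 × 1.32 = 139.8 N·m clockwise.
Net moment of existing loads = 185 N·m clockwise.
The load weighs 29.5 × 9.81 = 289.4 N and must supply an equal counterclockwise moment, so its lever arm about the pivot is 185 / 289.4 = 0.639 m.
That puts it at 2.49 + 0.639 = 3.13 m from the right end.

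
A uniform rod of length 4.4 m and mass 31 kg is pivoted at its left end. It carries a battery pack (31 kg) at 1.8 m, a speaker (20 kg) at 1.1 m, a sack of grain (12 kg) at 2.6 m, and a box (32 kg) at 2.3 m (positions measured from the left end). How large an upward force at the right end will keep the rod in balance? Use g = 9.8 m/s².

Take moments about the left end.
Beam weight: 31 × 9.8 = 303.8 N down at 2.2 m → arm 2.2 m, τ = 303.8 × 2.2 = 668.4 N·m clockwise.
Battery pack: 31 × 9.8 = 303.8 N down at 1.8 m → arm 1.8 m, τ = 303.8 × 1.8 = 546.8 N·m clockwise.
Speaker: 20 × 9.8 = 196 N down at 1.1 m → arm 1.1 m, τ = 196 × 1.1 = 215.6 N·m clockwise.
Sack of grain: 12 × 9.8 = 117.6 N down at 2.6 m → arm 2.6 m, τ = 117.6 × 2.6 = 305.8 N·m clockwise.
Box: 32 × 9.8 = 313.6 N down at 2.3 m → arm 2.3 m, τ = 313.6 × 2.3 = 721.3 N·m clockwise.
Net moment of the loads = 2458 N·m clockwise.
The upward force F acts at the right end, arm 4.4 m, giving F × 4.4 counterclockwise.
Balancing moments: F × 4.4 = 2458, giving F = 2458 / 4.4 = 559 N.

F ≈ 559 N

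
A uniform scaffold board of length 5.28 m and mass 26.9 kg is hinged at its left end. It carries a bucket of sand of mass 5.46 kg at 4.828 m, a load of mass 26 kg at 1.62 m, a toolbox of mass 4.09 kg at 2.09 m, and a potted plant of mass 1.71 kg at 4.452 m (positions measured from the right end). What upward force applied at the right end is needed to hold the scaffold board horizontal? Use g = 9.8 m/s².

Sum moments about the left end (the unknown pivot reaction has zero arm there).
Beam weight: 26.9 × 9.8 = 263.6 N down at 2.64 m → arm 2.64 m, τ = 263.6 × 2.64 = 695.9 N·m clockwise.
Bucket of sand: 5.46 × 9.8 = 53.51 N down at 4.828 m → arm 0.452 m, τ = 53.51 × 0.452 = 24.19 N·m clockwise.
Load: 26 × 9.8 = 254.8 N down at 1.62 m → arm 3.66 m, τ = 254.8 × 3.66 = 932.6 N·m clockwise.
Toolbox: 4.09 × 9.8 = 40.08 N down at 2.09 m → arm 3.19 m, τ = 40.08 × 3.19 = 127.9 N·m clockwise.
Potted plant: 1.71 × 9.8 = 16.76 N down at 4.452 m → arm 0.828 m, τ = 16.76 × 0.828 = 13.88 N·m clockwise.
Net moment of the loads = 1794 N·m clockwise.
The upward force F acts at the right end, arm 5.28 m, giving F × 5.28 counterclockwise.
For rotational equilibrium, F × 5.28 = 1794, so F = 1794 / 5.28 = 340 N.

F ≈ 340 N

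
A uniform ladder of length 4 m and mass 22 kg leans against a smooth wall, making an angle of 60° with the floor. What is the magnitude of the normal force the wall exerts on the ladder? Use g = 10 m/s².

Take moments about the foot of the ladder.
Ladder weight 22×10 = 220 N acts at 2 m along the ladder; its horizontal arm is 2·cos60° = 1 m → τ = 220 N·m clockwise.
Wall normal N acts horizontally at the top; its moment arm is the height L sinθ = 4·sin60° = 3.464 m, counterclockwise.
Στ = 0 ⇒ N × 3.464 = 220 ⇒ N = 63.5 N.

N_wall ≈ 63.5 N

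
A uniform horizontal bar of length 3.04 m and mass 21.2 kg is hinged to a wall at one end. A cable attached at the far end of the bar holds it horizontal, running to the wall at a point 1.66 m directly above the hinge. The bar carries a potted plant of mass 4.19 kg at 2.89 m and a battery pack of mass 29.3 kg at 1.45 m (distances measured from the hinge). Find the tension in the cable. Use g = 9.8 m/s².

Taking torques about the hinge:
Beam weight: 21.2 × 9.8 = 207.8 N down at 1.52 m → arm 1.52 m, τ = 207.8 × 1.52 = 315.9 N·m clockwise.
Potted plant: 4.19 × 9.8 = 41.06 N down at 2.89 m → arm 2.89 m, τ = 41.06 × 2.89 = 118.7 N·m clockwise.
Battery pack: 29.3 × 9.8 = 287.1 N down at 1.45 m → arm 1.45 m, τ = 287.1 × 1.45 = 416.3 N·m clockwise.
Total clockwise load moment = 850.9 N·m.
The cable tension T acts at 3.04 m; only its component perpendicular to the bar, T sinθ, produces torque. sinθ = h/√(h²+d²) = 1.66/√(1.66²+3.04²) = 0.4793.
Στ = 0 ⇒ T × 3.04 × 0.4793 = 850.9 ⇒ T = 850.9 / 1.457 = 584 N.

T ≈ 584 N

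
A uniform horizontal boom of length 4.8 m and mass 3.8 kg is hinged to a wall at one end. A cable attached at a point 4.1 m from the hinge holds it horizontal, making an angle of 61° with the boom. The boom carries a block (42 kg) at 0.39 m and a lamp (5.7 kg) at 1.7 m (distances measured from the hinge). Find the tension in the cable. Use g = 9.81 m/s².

T ≈ 96.3 N

Sum moments about the hinge (the unknown hinge reaction has zero arm there).
Beam weight: 3.8 × 9.81 = 37.28 N down at 2.4 m → arm 2.4 m, τ = 37.28 × 2.4 = 89.47 N·m clockwise.
Block: 42 × 9.81 = 412 N down at 0.39 m → arm 0.39 m, τ = 412 × 0.39 = 160.7 N·m clockwise.
Lamp: 5.7 × 9.81 = 55.92 N down at 1.7 m → arm 1.7 m, τ = 55.92 × 1.7 = 95.06 N·m clockwise.
Total clockwise load moment = 345.2 N·m.
The cable tension T acts at 4.1 m; only its component perpendicular to the boom, T sinθ, produces torque. sin 61° = 0.8746.
For rotational equilibrium, T × 4.1 × 0.8746 = 345.2, so T = 345.2 / 3.586 = 96.3 N.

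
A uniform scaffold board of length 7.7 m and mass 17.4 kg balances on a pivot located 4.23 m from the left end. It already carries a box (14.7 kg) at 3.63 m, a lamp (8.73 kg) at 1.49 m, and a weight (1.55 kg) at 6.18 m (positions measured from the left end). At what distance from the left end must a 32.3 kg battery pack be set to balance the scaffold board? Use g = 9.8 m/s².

x ≈ 5.35 m from the left end

Choose the pivot (at 4.23 m from the left end) as the axis so the support reaction has zero arm there.
Beam weight: 17.4 × 9.8 = 170.5 N down at 3.85 m → arm 0.38 m, τ = 170.5 × 0.38 = 64.79 N·m counterclockwise.
Box: 14.7 × 9.8 = 144.1 N down at 3.63 m → arm 0.6 m, τ = 144.1 × 0.6 = 86.46 N·m counterclockwise.
Lamp: 8.73 × 9.8 = 85.55 N down at 1.49 m → arm 2.74 m, τ = 85.55 × 2.74 = 234.4 N·m counterclockwise.
Weight: 1.55 × 9.8 = 15.19 N down at 6.18 m → arm 1.95 m, τ = 15.19 × 1.95 = 29.62 N·m clockwise.
Net moment of existing loads = 356 N·m counterclockwise.
The battery pack weighs 32.3 × 9.8 = 316.5 N and must supply an equal clockwise moment, so its lever arm about the pivot is 356 / 316.5 = 1.12 m.
That puts it at 4.23 + 1.12 = 5.35 m from the left end.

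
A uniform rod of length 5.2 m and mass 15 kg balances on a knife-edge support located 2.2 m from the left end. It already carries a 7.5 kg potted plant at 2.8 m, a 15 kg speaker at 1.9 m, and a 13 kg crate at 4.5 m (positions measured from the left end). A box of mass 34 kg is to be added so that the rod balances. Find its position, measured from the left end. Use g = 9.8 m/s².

x ≈ 1.14 m from the left end

Sum moments about the knife-edge support (at 2.2 m from the left end) (the support reaction has zero arm there).
Beam weight: 15 × 9.8 = 147 N down at 2.6 m → arm 0.4 m, τ = 147 × 0.4 = 58.8 N·m clockwise.
Potted plant: 7.5 × 9.8 = 73.5 N down at 2.8 m → arm 0.6 m, τ = 73.5 × 0.6 = 44.1 N·m clockwise.
Speaker: 15 × 9.8 = 147 N down at 1.9 m → arm 0.3 m, τ = 147 × 0.3 = 44.1 N·m counterclockwise.
Crate: 13 × 9.8 = 127.4 N down at 4.5 m → arm 2.3 m, τ = 127.4 × 2.3 = 293 N·m clockwise.
Net moment of existing loads = 351.8 N·m clockwise.
The box weighs 34 × 9.8 = 333.2 N and must supply an equal counterclockwise moment, so its lever arm about the knife-edge support is 351.8 / 333.2 = 1.06 m.
That puts it at 2.2 − 1.06 = 1.14 m from the left end.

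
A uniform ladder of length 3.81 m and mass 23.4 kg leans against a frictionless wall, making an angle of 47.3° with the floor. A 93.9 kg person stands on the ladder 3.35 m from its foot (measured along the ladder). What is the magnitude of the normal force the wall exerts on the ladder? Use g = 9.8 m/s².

N_wall ≈ 852 N

Sum moments about the foot of the ladder (the floor normal and friction both act there and drop out).
Ladder weight 23.4×9.8 = 229.3 N acts at 1.905 m along the ladder; its horizontal arm is 1.905·cos47.3° = 1.292 m → τ = 296.3 N·m clockwise.
Person: 93.9×9.8 = 920.2 N at 3.35 m → arm 2.272 m → τ = 2091 N·m clockwise.
Wall normal N acts horizontally at the top; its moment arm is the height L sinθ = 3.81·sin47.3° = 2.8 m, counterclockwise.
Στ = 0 ⇒ N × 2.8 = 2387 ⇒ N = 852 N.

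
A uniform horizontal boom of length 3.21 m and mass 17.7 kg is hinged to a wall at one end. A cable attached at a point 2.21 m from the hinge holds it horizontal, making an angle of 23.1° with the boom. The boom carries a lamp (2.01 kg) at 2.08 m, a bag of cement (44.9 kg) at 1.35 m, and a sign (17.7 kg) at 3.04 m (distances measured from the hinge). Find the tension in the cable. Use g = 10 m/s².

T ≈ 1700 N

Choose the hinge as the axis so the unknown hinge reaction has zero arm there.
Beam weight: 17.7 × 10 = 177 N down at 1.605 m → arm 1.605 m, τ = 177 × 1.605 = 284.1 N·m clockwise.
Lamp: 2.01 × 10 = 20.1 N down at 2.08 m → arm 2.08 m, τ = 20.1 × 2.08 = 41.81 N·m clockwise.
Bag of cement: 44.9 × 10 = 449 N down at 1.35 m → arm 1.35 m, τ = 449 × 1.35 = 606.2 N·m clockwise.
Sign: 17.7 × 10 = 177 N down at 3.04 m → arm 3.04 m, τ = 177 × 3.04 = 538.1 N·m clockwise.
Total clockwise load moment = 1470 N·m.
The cable tension T acts at 2.21 m; only its component perpendicular to the boom, T sinθ, produces torque. sin 23.1° = 0.3923.
For rotational equilibrium, T × 2.21 × 0.3923 = 1470, so T = 1470 / 0.867 = 1700 N.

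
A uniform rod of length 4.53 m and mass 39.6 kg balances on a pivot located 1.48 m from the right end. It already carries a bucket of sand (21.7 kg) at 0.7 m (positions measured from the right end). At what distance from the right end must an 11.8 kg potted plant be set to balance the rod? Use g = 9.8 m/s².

x ≈ 0.28 m from the right end

Taking torques about the pivot (at 1.48 m from the right end):
Beam weight: 39.6 × 9.8 = 388.1 N down at 2.265 m → arm 0.785 m, τ = 388.1 × 0.785 = 304.7 N·m counterclockwise.
Bucket of sand: 21.7 × 9.8 = 212.7 N down at 0.7 m → arm 0.78 m, τ = 212.7 × 0.78 = 165.9 N·m clockwise.
Net moment of existing loads = 138.8 N·m counterclockwise.
The potted plant weighs 11.8 × 9.8 = 115.6 N and must supply an equal clockwise moment, so its lever arm about the pivot is 138.8 / 115.6 = 1.2 m.
That puts it at 1.48 − 1.2 = 0.28 m from the right end.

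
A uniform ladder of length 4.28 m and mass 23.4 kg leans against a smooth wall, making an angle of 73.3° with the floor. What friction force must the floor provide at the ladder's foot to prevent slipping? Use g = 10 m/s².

Take moments about the foot of the ladder.
Ladder weight 23.4×10 = 234 N acts at 2.14 m along the ladder; its horizontal arm is 2.14·cos73.3° = 0.615 m → τ = 143.9 N·m clockwise.
Wall normal N acts horizontally at the top; its moment arm is the height L sinθ = 4.28·sin73.3° = 4.099 m, counterclockwise.
Balancing moments: N × 4.099 = 143.9, giving N = 35.1 N.
ΣFx = 0: friction at the foot balances the wall's push, so f = N_wall = 35.1 N.

f ≈ 35.1 N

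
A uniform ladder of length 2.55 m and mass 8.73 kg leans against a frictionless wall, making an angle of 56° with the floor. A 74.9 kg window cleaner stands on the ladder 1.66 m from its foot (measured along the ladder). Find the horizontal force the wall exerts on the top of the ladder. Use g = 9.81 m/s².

About the foot of the ladder:
Ladder weight 8.73×9.81 = 85.64 N acts at 1.275 m along the ladder; its horizontal arm is 1.275·cos56° = 0.713 m → τ = 61.06 N·m clockwise.
Window cleaner: 74.9×9.81 = 734.8 N at 1.66 m → arm 0.9283 m → τ = 682.1 N·m clockwise.
Wall normal N acts horizontally at the top; its moment arm is the height L sinθ = 2.55·sin56° = 2.114 m, counterclockwise.
Στ = 0 ⇒ N × 2.114 = 743.2 ⇒ N = 352 N.

N_wall ≈ 352 N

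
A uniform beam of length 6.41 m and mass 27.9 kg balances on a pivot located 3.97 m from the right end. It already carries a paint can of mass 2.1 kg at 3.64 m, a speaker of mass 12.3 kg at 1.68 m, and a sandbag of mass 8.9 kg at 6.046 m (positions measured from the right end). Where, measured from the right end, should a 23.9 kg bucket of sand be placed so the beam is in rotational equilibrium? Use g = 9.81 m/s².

x ≈ 5.3 m from the right end

About the pivot (at 3.97 m from the right end):
Beam weight: 27.9 × 9.81 = 273.7 N down at 3.205 m → arm 0.765 m, τ = 273.7 × 0.765 = 209.4 N·m clockwise.
Paint can: 2.1 × 9.81 = 20.6 N down at 3.64 m → arm 0.33 m, τ = 20.6 × 0.33 = 6.798 N·m clockwise.
Speaker: 12.3 × 9.81 = 120.7 N down at 1.68 m → arm 2.29 m, τ = 120.7 × 2.29 = 276.4 N·m clockwise.
Sandbag: 8.9 × 9.81 = 87.31 N down at 6.046 m → arm 2.076 m, τ = 87.31 × 2.076 = 181.3 N·m counterclockwise.
Net moment of existing loads = 311.3 N·m clockwise.
The bucket of sand weighs 23.9 × 9.81 = 234.5 N and must supply an equal counterclockwise moment, so its lever arm about the pivot is 311.3 / 234.5 = 1.33 m.
That puts it at 3.97 + 1.33 = 5.3 m from the right end.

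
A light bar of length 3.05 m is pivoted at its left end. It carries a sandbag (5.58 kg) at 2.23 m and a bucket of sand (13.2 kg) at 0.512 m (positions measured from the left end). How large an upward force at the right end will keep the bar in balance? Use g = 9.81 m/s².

Sum moments about the left end (the unknown pivot reaction has zero arm there).
Sandbag: 5.58 × 9.81 = 54.74 N down at 2.23 m → arm 2.23 m, τ = 54.74 × 2.23 = 122.1 N·m clockwise.
Bucket of sand: 13.2 × 9.81 = 129.5 N down at 0.512 m → arm 0.512 m, τ = 129.5 × 0.512 = 66.3 N·m clockwise.
Net moment of the loads = 188.4 N·m clockwise.
The upward force F acts at the right end, arm 3.05 m, giving F × 3.05 counterclockwise.
Στ = 0 ⇒ F × 3.05 = 188.4 ⇒ F = 188.4 / 3.05 = 61.8 N.

F ≈ 61.8 N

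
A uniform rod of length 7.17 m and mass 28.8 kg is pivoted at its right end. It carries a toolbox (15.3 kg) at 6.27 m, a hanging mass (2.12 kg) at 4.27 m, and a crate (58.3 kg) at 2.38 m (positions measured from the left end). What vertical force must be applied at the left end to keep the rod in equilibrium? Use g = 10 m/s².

Sum moments about the right end (the unknown pivot reaction has zero arm there).
Beam weight: 28.8 × 10 = 288 N down at 3.585 m → arm 3.585 m, τ = 288 × 3.585 = 1032 N·m counterclockwise.
Toolbox: 15.3 × 10 = 153 N down at 6.27 m → arm 0.9 m, τ = 153 × 0.9 = 137.7 N·m counterclockwise.
Hanging mass: 2.12 × 10 = 21.2 N down at 4.27 m → arm 2.9 m, τ = 21.2 × 2.9 = 61.48 N·m counterclockwise.
Crate: 58.3 × 10 = 583 N down at 2.38 m → arm 4.79 m, τ = 583 × 4.79 = 2793 N·m counterclockwise.
Net moment of the loads = 4024 N·m counterclockwise.
The upward force F acts at the left end, arm 7.17 m, giving F × 7.17 clockwise.
Setting net torque to zero: F × 7.17 = 4024 → F = 4024 / 7.17 = 561 N.

F ≈ 561 N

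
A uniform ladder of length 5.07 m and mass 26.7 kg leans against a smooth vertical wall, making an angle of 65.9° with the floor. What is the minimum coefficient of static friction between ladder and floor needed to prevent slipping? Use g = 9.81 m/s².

Taking torques about the foot of the ladder:
Ladder weight 26.7×9.81 = 261.9 N acts at 2.535 m along the ladder; its horizontal arm is 2.535·cos65.9° = 1.035 m → τ = 271.1 N·m clockwise.
Wall normal N acts horizontally at the top; its moment arm is the height L sinθ = 5.07·sin65.9° = 4.628 m, counterclockwise.
For rotational equilibrium, N × 4.628 = 271.1, so N = 58.58 N.
ΣFx = 0 ⇒ f = N_wall = 58.58 N. ΣFy = 0 ⇒ N_floor = 261.9 N.
μ_min = f / N_floor = 58.58 / 261.9 = 0.224.

μ_min ≈ 0.224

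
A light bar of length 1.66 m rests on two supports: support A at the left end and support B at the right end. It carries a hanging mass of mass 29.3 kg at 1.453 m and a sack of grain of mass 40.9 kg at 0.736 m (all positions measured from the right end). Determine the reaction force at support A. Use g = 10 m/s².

R_A ≈ 438 N

About support B:
Hanging mass: 29.3 × 10 = 293 N down at 1.453 m → arm 1.453 m, τ = 293 × 1.453 = 425.7 N·m counterclockwise.
Sack of grain: 40.9 × 10 = 409 N down at 0.736 m → arm 0.736 m, τ = 409 × 0.736 = 301 N·m counterclockwise.
Net load moment about support B = 726.7 N·m counterclockwise.
Reaction R at support A is upward at 1.66 m, arm 1.66 m → moment R × 1.66 clockwise.
Στ = 0 ⇒ R × 1.66 = 726.7 ⇒ R = 438 N.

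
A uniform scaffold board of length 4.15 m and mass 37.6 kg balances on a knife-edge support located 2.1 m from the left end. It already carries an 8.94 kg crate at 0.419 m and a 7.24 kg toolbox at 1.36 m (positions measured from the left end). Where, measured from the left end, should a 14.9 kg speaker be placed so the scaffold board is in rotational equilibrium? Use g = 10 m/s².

x ≈ 3.53 m from the left end

About the knife-edge support (at 2.1 m from the left end):
Beam weight: 37.6 × 10 = 376 N down at 2.075 m → arm 0.025 m, τ = 376 × 0.025 = 9.4 N·m counterclockwise.
Crate: 8.94 × 10 = 89.4 N down at 0.419 m → arm 1.681 m, τ = 89.4 × 1.681 = 150.3 N·m counterclockwise.
Toolbox: 7.24 × 10 = 72.4 N down at 1.36 m → arm 0.74 m, τ = 72.4 × 0.74 = 53.58 N·m counterclockwise.
Net moment of existing loads = 213.3 N·m counterclockwise.
The speaker weighs 14.9 × 10 = 149 N and must supply an equal clockwise moment, so its lever arm about the knife-edge support is 213.3 / 149 = 1.43 m.
That puts it at 2.1 + 1.43 = 3.53 m from the left end.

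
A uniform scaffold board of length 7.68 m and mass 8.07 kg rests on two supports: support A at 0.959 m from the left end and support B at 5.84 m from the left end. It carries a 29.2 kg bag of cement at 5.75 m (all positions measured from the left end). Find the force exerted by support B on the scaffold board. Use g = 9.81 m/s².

Choose support A as the axis so its reaction then has zero moment arm.
Beam weight: 8.07 × 9.81 = 79.17 N down at 3.84 m → arm 2.881 m, τ = 79.17 × 2.881 = 228.1 N·m clockwise.
Bag of cement: 29.2 × 9.81 = 286.5 N down at 5.75 m → arm 4.791 m, τ = 286.5 × 4.791 = 1373 N·m clockwise.
Net load moment about support A = 1601 N·m clockwise.
Reaction R at support B is upward at 5.84 m, arm 4.881 m → moment R × 4.881 counterclockwise.
Balancing moments: R × 4.881 = 1601, giving R = 328 N.

R_B ≈ 328 N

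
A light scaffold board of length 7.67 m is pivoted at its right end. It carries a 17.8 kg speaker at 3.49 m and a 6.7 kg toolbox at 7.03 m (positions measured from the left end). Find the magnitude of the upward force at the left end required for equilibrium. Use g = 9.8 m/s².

About the right end:
Speaker: 17.8 × 9.8 = 174.4 N down at 3.49 m → arm 4.18 m, τ = 174.4 × 4.18 = 729 N·m counterclockwise.
Toolbox: 6.7 × 9.8 = 65.66 N down at 7.03 m → arm 0.64 m, τ = 65.66 × 0.64 = 42.02 N·m counterclockwise.
Net moment of the loads = 771 N·m counterclockwise.
The upward force F acts at the left end, arm 7.67 m, giving F × 7.67 clockwise.
Setting net torque to zero: F × 7.67 = 771 → F = 771 / 7.67 = 101 N.

F ≈ 101 N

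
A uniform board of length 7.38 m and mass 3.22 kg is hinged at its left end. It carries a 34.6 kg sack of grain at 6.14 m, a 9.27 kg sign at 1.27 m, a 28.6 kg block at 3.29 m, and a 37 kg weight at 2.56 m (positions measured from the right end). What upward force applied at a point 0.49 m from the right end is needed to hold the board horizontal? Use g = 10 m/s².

F ≈ 590 N

Sum moments about the left end (the unknown pivot reaction has zero arm there).
Beam weight: 3.22 × 10 = 32.2 N down at 3.69 m → arm 3.69 m, τ = 32.2 × 3.69 = 118.8 N·m clockwise.
Sack of grain: 34.6 × 10 = 346 N down at 6.14 m → arm 1.24 m, τ = 346 × 1.24 = 429 N·m clockwise.
Sign: 9.27 × 10 = 92.7 N down at 1.27 m → arm 6.11 m, τ = 92.7 × 6.11 = 566.4 N·m clockwise.
Block: 28.6 × 10 = 286 N down at 3.29 m → arm 4.09 m, τ = 286 × 4.09 = 1170 N·m clockwise.
Weight: 37 × 10 = 370 N down at 2.56 m → arm 4.82 m, τ = 370 × 4.82 = 1783 N·m clockwise.
Net moment of the loads = 4067 N·m clockwise.
The upward force F acts at a point 0.49 m from the right end, arm 6.89 m, giving F × 6.89 counterclockwise.
Στ = 0 ⇒ F × 6.89 = 4067 ⇒ F = 4067 / 6.89 = 590 N.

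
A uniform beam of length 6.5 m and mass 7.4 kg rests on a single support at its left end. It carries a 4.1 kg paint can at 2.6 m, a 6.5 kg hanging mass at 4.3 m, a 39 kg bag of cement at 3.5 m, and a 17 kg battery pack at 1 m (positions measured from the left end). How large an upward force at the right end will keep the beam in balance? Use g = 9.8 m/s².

Choose the left end as the axis so the unknown pivot reaction has zero arm there.
Beam weight: 7.4 × 9.8 = 72.52 N down at 3.25 m → arm 3.25 m, τ = 72.52 × 3.25 = 235.7 N·m clockwise.
Paint can: 4.1 × 9.8 = 40.18 N down at 2.6 m → arm 2.6 m, τ = 40.18 × 2.6 = 104.5 N·m clockwise.
Hanging mass: 6.5 × 9.8 = 63.7 N down at 4.3 m → arm 4.3 m, τ = 63.7 × 4.3 = 273.9 N·m clockwise.
Bag of cement: 39 × 9.8 = 382.2 N down at 3.5 m → arm 3.5 m, τ = 382.2 × 3.5 = 1338 N·m clockwise.
Battery pack: 17 × 9.8 = 166.6 N down at 1 m → arm 1 m, τ = 166.6 × 1 = 166.6 N·m clockwise.
Net moment of the loads = 2119 N·m clockwise.
The upward force F acts at the right end, arm 6.5 m, giving F × 6.5 counterclockwise.
For rotational equilibrium, F × 6.5 = 2119, so F = 2119 / 6.5 = 326 N.

F ≈ 326 N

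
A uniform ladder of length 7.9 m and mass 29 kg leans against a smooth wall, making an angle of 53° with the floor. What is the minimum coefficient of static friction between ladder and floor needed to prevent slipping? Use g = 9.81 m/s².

Choose the foot of the ladder as the axis so the floor normal and friction both act there and drop out.
Ladder weight 29×9.81 = 284.5 N acts at 3.95 m along the ladder; its horizontal arm is 3.95·cos53° = 2.377 m → τ = 676.3 N·m clockwise.
Wall normal N acts horizontally at the top; its moment arm is the height L sinθ = 7.9·sin53° = 6.309 m, counterclockwise.
Setting net torque to zero: N × 6.309 = 676.3 → N = 107.2 N.
ΣFx = 0 ⇒ f = N_wall = 107.2 N. ΣFy = 0 ⇒ N_floor = 284.5 N.
μ_min = f / N_floor = 107.2 / 284.5 = 0.377.

μ_min ≈ 0.377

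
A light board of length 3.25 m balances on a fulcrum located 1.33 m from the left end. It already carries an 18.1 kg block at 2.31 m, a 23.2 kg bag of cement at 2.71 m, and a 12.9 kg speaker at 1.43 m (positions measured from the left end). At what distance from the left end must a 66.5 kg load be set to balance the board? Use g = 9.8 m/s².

Sum moments about the fulcrum (at 1.33 m from the left end) (the support reaction has zero arm there).
Block: 18.1 × 9.8 = 177.4 N down at 2.31 m → arm 0.98 m, τ = 177.4 × 0.98 = 173.9 N·m clockwise.
Bag of cement: 23.2 × 9.8 = 227.4 N down at 2.71 m → arm 1.38 m, τ = 227.4 × 1.38 = 313.8 N·m clockwise.
Speaker: 12.9 × 9.8 = 126.4 N down at 1.43 m → arm 0.1 m, τ = 126.4 × 0.1 = 12.64 N·m clockwise.
Net moment of existing loads = 500.3 N·m clockwise.
The load weighs 66.5 × 9.8 = 651.7 N and must supply an equal counterclockwise moment, so its lever arm about the fulcrum is 500.3 / 651.7 = 0.768 m.
That puts it at 1.33 − 0.768 = 0.562 m from the left end.

x ≈ 0.562 m from the left end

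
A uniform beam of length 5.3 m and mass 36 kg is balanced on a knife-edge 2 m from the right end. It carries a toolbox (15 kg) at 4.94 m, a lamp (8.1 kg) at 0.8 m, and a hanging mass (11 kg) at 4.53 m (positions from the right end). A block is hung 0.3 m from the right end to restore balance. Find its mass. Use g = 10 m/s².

Taking torques about the knife-edge (at 2 m from the right end):
Beam weight: 36 × 10 = 360 N down at 2.65 m → arm 0.65 m, τ = 360 × 0.65 = 234 N·m counterclockwise.
Toolbox: 15 × 10 = 150 N down at 4.94 m → arm 2.94 m, τ = 150 × 2.94 = 441 N·m counterclockwise.
Lamp: 8.1 × 10 = 81 N down at 0.8 m → arm 1.2 m, τ = 81 × 1.2 = 97.2 N·m clockwise.
Hanging mass: 11 × 10 = 110 N down at 4.53 m → arm 2.53 m, τ = 110 × 2.53 = 278.3 N·m counterclockwise.
Net moment of known loads = 856.1 N·m counterclockwise.
An unknown mass m at 0.3 m has arm 1.7 m; its moment is m·g·1.7 clockwise.
Balancing moments: m × 10 × 1.7 = 856.1, giving m = 856.1 / (10 × 1.7) = 50.4 kg.

m ≈ 50.4 kg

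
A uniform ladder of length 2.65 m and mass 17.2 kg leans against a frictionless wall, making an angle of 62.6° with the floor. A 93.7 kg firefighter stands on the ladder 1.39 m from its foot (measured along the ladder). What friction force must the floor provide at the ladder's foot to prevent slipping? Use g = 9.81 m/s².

f ≈ 294 N

About the foot of the ladder:
Ladder weight 17.2×9.81 = 168.7 N acts at 1.325 m along the ladder; its horizontal arm is 1.325·cos62.6° = 0.6098 m → τ = 102.9 N·m clockwise.
Firefighter: 93.7×9.81 = 919.2 N at 1.39 m → arm 0.6397 m → τ = 588 N·m clockwise.
Wall normal N acts horizontally at the top; its moment arm is the height L sinθ = 2.65·sin62.6° = 2.353 m, counterclockwise.
For rotational equilibrium, N × 2.353 = 690.9, so N = 294 N.
ΣFx = 0: friction at the foot balances the wall's push, so f = N_wall = 294 N.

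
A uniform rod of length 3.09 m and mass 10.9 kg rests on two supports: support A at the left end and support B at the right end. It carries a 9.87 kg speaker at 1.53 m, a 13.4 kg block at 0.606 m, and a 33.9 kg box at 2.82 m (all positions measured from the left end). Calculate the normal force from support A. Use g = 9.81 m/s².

R_A ≈ 237 N

Sum moments about support B (its reaction then has zero moment arm).
Beam weight: 10.9 × 9.81 = 106.9 N down at 1.545 m → arm 1.545 m, τ = 106.9 × 1.545 = 165.2 N·m counterclockwise.
Speaker: 9.87 × 9.81 = 96.82 N down at 1.53 m → arm 1.56 m, τ = 96.82 × 1.56 = 151 N·m counterclockwise.
Block: 13.4 × 9.81 = 131.5 N down at 0.606 m → arm 2.484 m, τ = 131.5 × 2.484 = 326.6 N·m counterclockwise.
Box: 33.9 × 9.81 = 332.6 N down at 2.82 m → arm 0.27 m, τ = 332.6 × 0.27 = 89.8 N·m counterclockwise.
Net load moment about support B = 732.6 N·m counterclockwise.
Reaction R at support A is upward at 0 m, arm 3.09 m → moment R × 3.09 clockwise.
Balancing moments: R × 3.09 = 732.6, giving R = 237 N.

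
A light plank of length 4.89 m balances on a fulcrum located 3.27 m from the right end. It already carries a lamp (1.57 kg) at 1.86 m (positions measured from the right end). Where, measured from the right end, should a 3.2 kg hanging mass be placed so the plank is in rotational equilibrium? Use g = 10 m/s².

Taking torques about the fulcrum (at 3.27 m from the right end):
Lamp: 1.57 × 10 = 15.7 N down at 1.86 m → arm 1.41 m, τ = 15.7 × 1.41 = 22.14 N·m clockwise.
Net moment of existing loads = 22.14 N·m clockwise.
The hanging mass weighs 3.2 × 10 = 32 N and must supply an equal counterclockwise moment, so its lever arm about the fulcrum is 22.14 / 32 = 0.692 m.
That puts it at 3.27 + 0.692 = 3.96 m from the right end.

x ≈ 3.96 m from the right end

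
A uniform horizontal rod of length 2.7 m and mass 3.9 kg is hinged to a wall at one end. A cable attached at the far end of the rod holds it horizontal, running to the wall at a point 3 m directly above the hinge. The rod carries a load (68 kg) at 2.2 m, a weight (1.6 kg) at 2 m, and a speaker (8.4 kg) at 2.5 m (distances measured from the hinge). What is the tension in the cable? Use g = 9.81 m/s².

T ≈ 875 N

Sum moments about the hinge (the unknown hinge reaction has zero arm there).
Beam weight: 3.9 × 9.81 = 38.26 N down at 1.35 m → arm 1.35 m, τ = 38.26 × 1.35 = 51.65 N·m clockwise.
Load: 68 × 9.81 = 667.1 N down at 2.2 m → arm 2.2 m, τ = 667.1 × 2.2 = 1468 N·m clockwise.
Weight: 1.6 × 9.81 = 15.7 N down at 2 m → arm 2 m, τ = 15.7 × 2 = 31.4 N·m clockwise.
Speaker: 8.4 × 9.81 = 82.4 N down at 2.5 m → arm 2.5 m, τ = 82.4 × 2.5 = 206 N·m clockwise.
Total clockwise load moment = 1757 N·m.
The cable tension T acts at 2.7 m; only its component perpendicular to the rod, T sinθ, produces torque. sinθ = h/√(h²+d²) = 3/√(3²+2.7²) = 0.7433.
Setting net torque to zero: T × 2.7 × 0.7433 = 1757 → T = 1757 / 2.007 = 875 N.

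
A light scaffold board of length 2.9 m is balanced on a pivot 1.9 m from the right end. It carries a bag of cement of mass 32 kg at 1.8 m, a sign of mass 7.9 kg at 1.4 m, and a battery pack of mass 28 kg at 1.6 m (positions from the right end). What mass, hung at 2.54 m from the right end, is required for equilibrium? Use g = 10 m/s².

m ≈ 24.3 kg

Taking torques about the pivot (at 1.9 m from the right end):
Bag of cement: 32 × 10 = 320 N down at 1.8 m → arm 0.1 m, τ = 320 × 0.1 = 32 N·m clockwise.
Sign: 7.9 × 10 = 79 N down at 1.4 m → arm 0.5 m, τ = 79 × 0.5 = 39.5 N·m clockwise.
Battery pack: 28 × 10 = 280 N down at 1.6 m → arm 0.3 m, τ = 280 × 0.3 = 84 N·m clockwise.
Net moment of known loads = 155.5 N·m clockwise.
An unknown mass m at 2.54 m has arm 0.64 m; its moment is m·g·0.64 counterclockwise.
Balancing moments: m × 10 × 0.64 = 155.5, giving m = 155.5 / (10 × 0.64) = 24.3 kg.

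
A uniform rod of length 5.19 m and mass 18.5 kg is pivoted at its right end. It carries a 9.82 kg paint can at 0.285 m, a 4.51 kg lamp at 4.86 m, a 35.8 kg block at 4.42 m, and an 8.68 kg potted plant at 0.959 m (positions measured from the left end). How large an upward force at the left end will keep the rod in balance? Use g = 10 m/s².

F ≈ 312 N

Sum moments about the right end (the unknown pivot reaction has zero arm there).
Beam weight: 18.5 × 10 = 185 N down at 2.595 m → arm 2.595 m, τ = 185 × 2.595 = 480.1 N·m counterclockwise.
Paint can: 9.82 × 10 = 98.2 N down at 0.285 m → arm 4.905 m, τ = 98.2 × 4.905 = 481.7 N·m counterclockwise.
Lamp: 4.51 × 10 = 45.1 N down at 4.86 m → arm 0.33 m, τ = 45.1 × 0.33 = 14.88 N·m counterclockwise.
Block: 35.8 × 10 = 358 N down at 4.42 m → arm 0.77 m, τ = 358 × 0.77 = 275.7 N·m counterclockwise.
Potted plant: 8.68 × 10 = 86.8 N down at 0.959 m → arm 4.231 m, τ = 86.8 × 4.231 = 367.3 N·m counterclockwise.
Net moment of the loads = 1620 N·m counterclockwise.
The upward force F acts at the left end, arm 5.19 m, giving F × 5.19 clockwise.
For rotational equilibrium, F × 5.19 = 1620, so F = 1620 / 5.19 = 312 N.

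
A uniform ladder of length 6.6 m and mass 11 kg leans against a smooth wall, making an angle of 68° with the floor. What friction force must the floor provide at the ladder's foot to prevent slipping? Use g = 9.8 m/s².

f ≈ 21.8 N

About the foot of the ladder:
Ladder weight 11×9.8 = 107.8 N acts at 3.3 m along the ladder; its horizontal arm is 3.3·cos68° = 1.236 m → τ = 133.2 N·m clockwise.
Wall normal N acts horizontally at the top; its moment arm is the height L sinθ = 6.6·sin68° = 6.119 m, counterclockwise.
Setting net torque to zero: N × 6.119 = 133.2 → N = 21.8 N.
ΣFx = 0: friction at the foot balances the wall's push, so f = N_wall = 21.8 N.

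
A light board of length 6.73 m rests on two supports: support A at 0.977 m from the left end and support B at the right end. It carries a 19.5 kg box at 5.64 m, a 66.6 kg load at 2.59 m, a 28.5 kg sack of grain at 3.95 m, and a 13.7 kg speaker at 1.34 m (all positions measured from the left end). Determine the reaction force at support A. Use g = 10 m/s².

R_A ≈ 782 N

Take moments about support B.
Box: 19.5 × 10 = 195 N down at 5.64 m → arm 1.09 m, τ = 195 × 1.09 = 212.6 N·m counterclockwise.
Load: 66.6 × 10 = 666 N down at 2.59 m → arm 4.14 m, τ = 666 × 4.14 = 2757 N·m counterclockwise.
Sack of grain: 28.5 × 10 = 285 N down at 3.95 m → arm 2.78 m, τ = 285 × 2.78 = 792.3 N·m counterclockwise.
Speaker: 13.7 × 10 = 137 N down at 1.34 m → arm 5.39 m, τ = 137 × 5.39 = 738.4 N·m counterclockwise.
Net load moment about support B = 4500 N·m counterclockwise.
Reaction R at support A is upward at 0.977 m, arm 5.753 m → moment R × 5.753 clockwise.
Balancing moments: R × 5.753 = 4500, giving R = 782 N.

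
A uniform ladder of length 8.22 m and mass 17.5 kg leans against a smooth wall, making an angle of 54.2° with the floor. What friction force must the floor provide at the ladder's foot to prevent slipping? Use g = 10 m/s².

Take moments about the foot of the ladder.
Ladder weight 17.5×10 = 175 N acts at 4.11 m along the ladder; its horizontal arm is 4.11·cos54.2° = 2.404 m → τ = 420.7 N·m clockwise.
Wall normal N acts horizontally at the top; its moment arm is the height L sinθ = 8.22·sin54.2° = 6.667 m, counterclockwise.
For rotational equilibrium, N × 6.667 = 420.7, so N = 63.1 N.
ΣFx = 0: friction at the foot balances the wall's push, so f = N_wall = 63.1 N.

f ≈ 63.1 N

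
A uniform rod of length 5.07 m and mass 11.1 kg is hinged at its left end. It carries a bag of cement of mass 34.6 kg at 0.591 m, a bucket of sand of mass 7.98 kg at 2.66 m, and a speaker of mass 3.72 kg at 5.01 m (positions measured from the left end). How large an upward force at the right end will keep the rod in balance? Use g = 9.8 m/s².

F ≈ 171 N

Sum moments about the left end (the unknown pivot reaction has zero arm there).
Beam weight: 11.1 × 9.8 = 108.8 N down at 2.535 m → arm 2.535 m, τ = 108.8 × 2.535 = 275.8 N·m clockwise.
Bag of cement: 34.6 × 9.8 = 339.1 N down at 0.591 m → arm 0.591 m, τ = 339.1 × 0.591 = 200.4 N·m clockwise.
Bucket of sand: 7.98 × 9.8 = 78.2 N down at 2.66 m → arm 2.66 m, τ = 78.2 × 2.66 = 208 N·m clockwise.
Speaker: 3.72 × 9.8 = 36.46 N down at 5.01 m → arm 5.01 m, τ = 36.46 × 5.01 = 182.7 N·m clockwise.
Net moment of the loads = 866.9 N·m clockwise.
The upward force F acts at the right end, arm 5.07 m, giving F × 5.07 counterclockwise.
Setting net torque to zero: F × 5.07 = 866.9 → F = 866.9 / 5.07 = 171 N.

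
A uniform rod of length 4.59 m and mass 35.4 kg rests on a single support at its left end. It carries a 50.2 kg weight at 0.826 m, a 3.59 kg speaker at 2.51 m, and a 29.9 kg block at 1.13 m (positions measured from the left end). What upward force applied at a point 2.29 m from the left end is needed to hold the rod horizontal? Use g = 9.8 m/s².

F ≈ 708 N

About the left end:
Beam weight: 35.4 × 9.8 = 346.9 N down at 2.295 m → arm 2.295 m, τ = 346.9 × 2.295 = 796.1 N·m clockwise.
Weight: 50.2 × 9.8 = 492 N down at 0.826 m → arm 0.826 m, τ = 492 × 0.826 = 406.4 N·m clockwise.
Speaker: 3.59 × 9.8 = 35.18 N down at 2.51 m → arm 2.51 m, τ = 35.18 × 2.51 = 88.3 N·m clockwise.
Block: 29.9 × 9.8 = 293 N down at 1.13 m → arm 1.13 m, τ = 293 × 1.13 = 331.1 N·m clockwise.
Net moment of the loads = 1622 N·m clockwise.
The upward force F acts at a point 2.29 m from the left end, arm 2.29 m, giving F × 2.29 counterclockwise.
Στ = 0 ⇒ F × 2.29 = 1622 ⇒ F = 1622 / 2.29 = 708 N.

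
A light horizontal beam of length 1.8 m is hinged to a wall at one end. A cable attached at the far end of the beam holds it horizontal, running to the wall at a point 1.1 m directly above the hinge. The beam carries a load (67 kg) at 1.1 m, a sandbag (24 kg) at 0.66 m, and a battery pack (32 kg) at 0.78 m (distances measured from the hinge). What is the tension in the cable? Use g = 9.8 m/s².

T ≈ 1200 N

Sum moments about the hinge (the unknown hinge reaction has zero arm there).
Load: 67 × 9.8 = 656.6 N down at 1.1 m → arm 1.1 m, τ = 656.6 × 1.1 = 722.3 N·m clockwise.
Sandbag: 24 × 9.8 = 235.2 N down at 0.66 m → arm 0.66 m, τ = 235.2 × 0.66 = 155.2 N·m clockwise.
Battery pack: 32 × 9.8 = 313.6 N down at 0.78 m → arm 0.78 m, τ = 313.6 × 0.78 = 244.6 N·m clockwise.
Total clockwise load moment = 1122 N·m.
The cable tension T acts at 1.8 m; only its component perpendicular to the beam, T sinθ, produces torque. sinθ = h/√(h²+d²) = 1.1/√(1.1²+1.8²) = 0.5215.
Setting net torque to zero: T × 1.8 × 0.5215 = 1122 → T = 1122 / 0.9387 = 1200 N.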